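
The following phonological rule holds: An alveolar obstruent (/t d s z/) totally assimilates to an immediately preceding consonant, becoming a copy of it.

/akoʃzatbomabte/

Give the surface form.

/z/ after /ʃ/ → [ʃ] (total assimilation)
/t/ after /b/ → [b] (total assimilation)

[akoʃʃatbomabbe]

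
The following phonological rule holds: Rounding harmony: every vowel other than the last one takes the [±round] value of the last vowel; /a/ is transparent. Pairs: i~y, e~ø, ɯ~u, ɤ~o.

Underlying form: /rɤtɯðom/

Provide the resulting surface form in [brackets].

/ɤ/ harmonizes with /o/ ([+round]) → [o]
/ɯ/ harmonizes with /o/ ([+round]) → [u]

[rotuðom]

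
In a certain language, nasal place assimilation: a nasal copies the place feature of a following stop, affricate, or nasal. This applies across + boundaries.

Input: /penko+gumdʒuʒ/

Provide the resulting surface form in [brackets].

/n/ before /k/ (velar) → [ŋ]
/m/ before /dʒ/ (palatal) → [ɲ]

[peŋko+guɲdʒuʒ]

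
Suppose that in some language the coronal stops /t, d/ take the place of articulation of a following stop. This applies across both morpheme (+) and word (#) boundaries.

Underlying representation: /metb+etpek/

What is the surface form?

[mepb+eppek]

/t/ before /b/ (labial) → [p]
/t/ before /p/ (labial) → [p]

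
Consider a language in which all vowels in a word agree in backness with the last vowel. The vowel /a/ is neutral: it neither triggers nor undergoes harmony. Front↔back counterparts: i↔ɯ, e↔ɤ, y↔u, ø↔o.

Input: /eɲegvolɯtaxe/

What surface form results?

[eɲegvølitaxe]

/o/ harmonizes with /e/ ([-back]) → [ø]
/ɯ/ harmonizes with /e/ ([-back]) → [i]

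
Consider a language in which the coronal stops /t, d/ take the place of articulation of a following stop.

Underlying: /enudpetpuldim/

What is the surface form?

/d/ before /p/ (labial) → [b]
/t/ before /p/ (labial) → [p]

[enubpeppuldim]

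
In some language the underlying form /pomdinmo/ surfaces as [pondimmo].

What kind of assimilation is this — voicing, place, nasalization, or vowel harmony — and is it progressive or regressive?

/m/→[n] /n/→[m].
Each target copies a feature from the following segment, so the direction is regressive.

place assimilation, regressive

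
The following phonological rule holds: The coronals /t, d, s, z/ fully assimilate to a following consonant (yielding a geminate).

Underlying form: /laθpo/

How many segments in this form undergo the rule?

No segment meets the rule's conditions.

0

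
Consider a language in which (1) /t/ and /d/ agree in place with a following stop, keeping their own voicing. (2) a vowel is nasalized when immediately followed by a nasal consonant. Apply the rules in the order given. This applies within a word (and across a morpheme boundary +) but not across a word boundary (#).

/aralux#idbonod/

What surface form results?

Rule 1: /d/ before /b/ (labial) → [b]
After rule 1: aralux#ibbonod
Rule 2: /o/ before nasal /n/ → [õ]

[aralux#ibbõnod]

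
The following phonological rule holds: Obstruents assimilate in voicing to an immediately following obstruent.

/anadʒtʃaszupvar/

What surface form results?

[anatʃtʃazzubvar]

/dʒ/ before /tʃ/ (voiceless) → [tʃ]
/s/ before /z/ (voiced) → [z]
/p/ before /v/ (voiced) → [b]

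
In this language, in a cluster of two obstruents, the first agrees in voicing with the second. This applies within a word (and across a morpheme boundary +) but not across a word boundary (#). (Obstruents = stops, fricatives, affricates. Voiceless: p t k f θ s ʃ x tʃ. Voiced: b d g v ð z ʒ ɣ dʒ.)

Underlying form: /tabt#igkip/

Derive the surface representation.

/b/ before /t/ (voiceless) → [p]
/g/ before /k/ (voiceless) → [k]

[tapt#ikkip]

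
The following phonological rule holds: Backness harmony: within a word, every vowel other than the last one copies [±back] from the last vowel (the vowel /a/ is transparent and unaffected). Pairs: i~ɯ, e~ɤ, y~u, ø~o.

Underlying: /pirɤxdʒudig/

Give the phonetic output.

/ɤ/ harmonizes with /i/ ([-back]) → [e]
/u/ harmonizes with /i/ ([-back]) → [y]

[pirexdʒydig]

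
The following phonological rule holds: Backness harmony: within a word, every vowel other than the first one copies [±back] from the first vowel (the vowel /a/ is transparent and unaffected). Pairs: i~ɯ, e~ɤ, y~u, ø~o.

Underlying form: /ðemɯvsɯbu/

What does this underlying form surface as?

[ðemivsiby]

/ɯ/ harmonizes with /e/ ([-back]) → [i]
/ɯ/ harmonizes with /e/ ([-back]) → [i]
/u/ harmonizes with /e/ ([-back]) → [y]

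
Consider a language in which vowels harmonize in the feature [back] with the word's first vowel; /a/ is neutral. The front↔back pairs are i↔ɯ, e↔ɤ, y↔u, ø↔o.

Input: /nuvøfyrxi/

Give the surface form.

/ø/ harmonizes with /u/ ([+back]) → [o]
/y/ harmonizes with /u/ ([+back]) → [u]
/i/ harmonizes with /u/ ([+back]) → [ɯ]

[nuvofurxɯ]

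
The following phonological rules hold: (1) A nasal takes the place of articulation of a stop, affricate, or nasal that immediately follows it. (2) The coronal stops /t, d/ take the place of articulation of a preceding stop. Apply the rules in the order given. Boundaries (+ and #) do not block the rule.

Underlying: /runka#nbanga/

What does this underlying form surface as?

[ruŋka#mbaŋga]

Rule 1: /n/ before /k/ (velar) → [ŋ]
Rule 1: /n/ before /b/ (labial) → [m]
Rule 1: /n/ before /g/ (velar) → [ŋ]
After rule 1: ruŋka#mbaŋga
Rule 2: no segment meets the rule's conditions; no change.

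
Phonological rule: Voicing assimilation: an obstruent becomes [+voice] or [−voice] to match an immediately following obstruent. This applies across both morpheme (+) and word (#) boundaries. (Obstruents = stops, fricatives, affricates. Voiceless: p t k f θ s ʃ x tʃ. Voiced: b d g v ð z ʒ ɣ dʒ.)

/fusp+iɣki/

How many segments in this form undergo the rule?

1

/ɣ/ before /k/ (voiceless) → [x]
1 segment changes.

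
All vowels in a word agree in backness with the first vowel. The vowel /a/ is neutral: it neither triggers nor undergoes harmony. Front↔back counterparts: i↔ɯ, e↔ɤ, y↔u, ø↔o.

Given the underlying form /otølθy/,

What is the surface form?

[otolθu]

/ø/ harmonizes with /o/ ([+back]) → [o]
/y/ harmonizes with /o/ ([+back]) → [u]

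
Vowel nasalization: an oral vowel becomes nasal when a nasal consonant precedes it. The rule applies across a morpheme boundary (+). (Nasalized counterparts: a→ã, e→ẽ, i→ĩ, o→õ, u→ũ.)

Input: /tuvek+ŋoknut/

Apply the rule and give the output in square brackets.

/o/ after nasal /ŋ/ → [õ]
/u/ after nasal /n/ → [ũ]

[tuvek+ŋõknũt]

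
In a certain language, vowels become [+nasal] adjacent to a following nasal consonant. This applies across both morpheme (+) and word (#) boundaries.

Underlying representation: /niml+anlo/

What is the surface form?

[nĩml+ãnlo]

/i/ before nasal /m/ → [ĩ]
/a/ before nasal /n/ → [ã]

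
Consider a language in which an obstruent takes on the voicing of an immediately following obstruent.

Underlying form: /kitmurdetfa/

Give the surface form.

[kitmurdetfa]

no segment meets the rule's conditions; no change.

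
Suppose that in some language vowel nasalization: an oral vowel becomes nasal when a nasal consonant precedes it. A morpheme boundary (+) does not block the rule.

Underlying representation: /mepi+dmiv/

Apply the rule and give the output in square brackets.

/e/ after nasal /m/ → [ẽ]
/i/ after nasal /m/ → [ĩ]

[mẽpi+dmĩv]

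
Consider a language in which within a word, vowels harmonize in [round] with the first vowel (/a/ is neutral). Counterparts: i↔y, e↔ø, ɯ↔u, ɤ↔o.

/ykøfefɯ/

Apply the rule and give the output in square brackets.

[ykøføfu]

/e/ harmonizes with /y/ ([+round]) → [ø]
/ɯ/ harmonizes with /y/ ([+round]) → [u]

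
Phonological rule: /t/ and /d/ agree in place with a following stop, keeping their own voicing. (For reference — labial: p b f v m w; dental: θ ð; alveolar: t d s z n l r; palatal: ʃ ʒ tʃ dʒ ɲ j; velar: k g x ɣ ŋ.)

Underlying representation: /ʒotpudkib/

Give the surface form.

/t/ before /p/ (labial) → [p]
/d/ before /k/ (velar) → [g]

[ʒoppugkib]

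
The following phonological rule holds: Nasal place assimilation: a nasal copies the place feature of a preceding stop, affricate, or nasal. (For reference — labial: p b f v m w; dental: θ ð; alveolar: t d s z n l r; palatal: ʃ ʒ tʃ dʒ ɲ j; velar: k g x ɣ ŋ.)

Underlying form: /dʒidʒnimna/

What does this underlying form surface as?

/n/ after /dʒ/ (palatal) → [ɲ]
/n/ after /m/ (labial) → [m]

[dʒidʒɲimma]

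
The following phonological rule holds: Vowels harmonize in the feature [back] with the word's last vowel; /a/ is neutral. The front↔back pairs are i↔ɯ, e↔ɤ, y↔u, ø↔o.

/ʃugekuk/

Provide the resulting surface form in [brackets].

[ʃugɤkuk]

/e/ harmonizes with /u/ ([+back]) → [ɤ]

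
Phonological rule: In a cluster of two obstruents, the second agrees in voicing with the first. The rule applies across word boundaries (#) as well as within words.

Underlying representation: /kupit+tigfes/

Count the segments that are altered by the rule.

1

/f/ after /g/ (voiced) → [v]
1 segment changes.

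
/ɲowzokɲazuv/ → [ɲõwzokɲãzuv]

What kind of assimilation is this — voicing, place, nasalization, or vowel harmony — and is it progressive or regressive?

nasalization, progressive

/o/→[õ] /a/→[ã].
Each target copies a feature from the preceding segment, so the direction is progressive.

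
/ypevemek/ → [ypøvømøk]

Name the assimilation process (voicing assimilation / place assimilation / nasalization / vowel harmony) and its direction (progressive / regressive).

vowel harmony, progressive

/e/→[ø] /e/→[ø] /e/→[ø].
Vowels agree with the first vowel, so the harmony is progressive.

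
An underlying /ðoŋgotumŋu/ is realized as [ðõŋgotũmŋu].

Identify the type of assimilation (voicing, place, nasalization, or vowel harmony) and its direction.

/o/→[õ] /u/→[ũ].
Each target copies a feature from the following segment, so the direction is regressive.

nasalization, regressive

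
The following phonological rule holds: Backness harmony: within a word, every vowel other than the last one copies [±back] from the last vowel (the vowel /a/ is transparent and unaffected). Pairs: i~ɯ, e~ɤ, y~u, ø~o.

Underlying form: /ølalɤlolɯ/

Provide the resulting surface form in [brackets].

/ø/ harmonizes with /ɯ/ ([+back]) → [o]

[olalɤlolɯ]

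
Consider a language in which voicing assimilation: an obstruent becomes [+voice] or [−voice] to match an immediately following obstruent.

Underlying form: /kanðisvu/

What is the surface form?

/s/ before /v/ (voiced) → [z]

[kanðizvu]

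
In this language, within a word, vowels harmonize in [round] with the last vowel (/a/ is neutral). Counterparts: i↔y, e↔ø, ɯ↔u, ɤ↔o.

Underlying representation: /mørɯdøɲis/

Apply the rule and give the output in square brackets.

[merɯdeɲis]

/ø/ harmonizes with /i/ ([-round]) → [e]
/ø/ harmonizes with /i/ ([-round]) → [e]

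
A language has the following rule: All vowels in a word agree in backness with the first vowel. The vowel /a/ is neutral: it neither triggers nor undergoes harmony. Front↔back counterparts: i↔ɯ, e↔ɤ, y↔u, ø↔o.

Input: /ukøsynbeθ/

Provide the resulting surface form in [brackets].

[ukosunbɤθ]

/ø/ harmonizes with /u/ ([+back]) → [o]
/y/ harmonizes with /u/ ([+back]) → [u]
/e/ harmonizes with /u/ ([+back]) → [ɤ]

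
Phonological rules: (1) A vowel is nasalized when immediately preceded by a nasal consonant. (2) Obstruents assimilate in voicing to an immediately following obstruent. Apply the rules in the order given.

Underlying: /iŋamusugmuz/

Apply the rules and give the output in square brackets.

Rule 1: /a/ after nasal /ŋ/ → [ã]
Rule 1: /u/ after nasal /m/ → [ũ]
Rule 1: /u/ after nasal /m/ → [ũ]
After rule 1: iŋãmũsugmũz
Rule 2: no segment meets the rule's conditions; no change.

[iŋãmũsugmũz]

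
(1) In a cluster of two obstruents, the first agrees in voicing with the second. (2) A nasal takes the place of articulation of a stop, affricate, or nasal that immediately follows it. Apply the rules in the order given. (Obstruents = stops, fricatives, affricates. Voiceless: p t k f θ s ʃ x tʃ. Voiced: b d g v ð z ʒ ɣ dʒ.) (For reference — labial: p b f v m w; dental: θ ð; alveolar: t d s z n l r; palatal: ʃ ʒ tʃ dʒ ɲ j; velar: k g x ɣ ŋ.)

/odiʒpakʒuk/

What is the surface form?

[odiʃpagʒuk]

Rule 1: /ʒ/ before /p/ (voiceless) → [ʃ]
Rule 1: /k/ before /ʒ/ (voiced) → [g]
After rule 1: odiʃpagʒuk
Rule 2: no segment meets the rule's conditions; no change.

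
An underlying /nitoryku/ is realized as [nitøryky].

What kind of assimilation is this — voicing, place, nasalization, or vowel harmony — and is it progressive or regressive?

vowel harmony, progressive

/o/→[ø] /u/→[y].
Vowels agree with the first vowel, so the harmony is progressive.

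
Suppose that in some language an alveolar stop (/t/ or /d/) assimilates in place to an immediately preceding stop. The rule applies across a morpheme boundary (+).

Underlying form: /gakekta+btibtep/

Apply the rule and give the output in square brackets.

[gakekka+bpibpep]

/t/ after /k/ (velar) → [k]
/t/ after /b/ (labial) → [p]
/t/ after /b/ (labial) → [p]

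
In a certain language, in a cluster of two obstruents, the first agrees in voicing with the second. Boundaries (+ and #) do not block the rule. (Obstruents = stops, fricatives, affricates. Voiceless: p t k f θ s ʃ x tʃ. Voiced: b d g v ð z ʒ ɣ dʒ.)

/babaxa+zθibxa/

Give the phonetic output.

[babaxa+sθipxa]

/z/ before /θ/ (voiceless) → [s]
/b/ before /x/ (voiceless) → [p]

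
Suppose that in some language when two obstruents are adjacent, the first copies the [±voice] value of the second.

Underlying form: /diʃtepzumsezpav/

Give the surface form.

/p/ before /z/ (voiced) → [b]
/z/ before /p/ (voiceless) → [s]

[diʃtebzumsespav]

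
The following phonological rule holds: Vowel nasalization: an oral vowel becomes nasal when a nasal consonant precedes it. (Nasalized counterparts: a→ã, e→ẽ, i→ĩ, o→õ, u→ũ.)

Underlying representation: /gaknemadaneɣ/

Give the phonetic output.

[gaknẽmãdanẽɣ]

/e/ after nasal /n/ → [ẽ]
/a/ after nasal /m/ → [ã]
/e/ after nasal /n/ → [ẽ]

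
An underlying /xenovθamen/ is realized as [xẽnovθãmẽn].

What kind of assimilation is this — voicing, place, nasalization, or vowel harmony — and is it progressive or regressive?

/e/→[ẽ] /a/→[ã] /e/→[ẽ].
Each target copies a feature from the following segment, so the direction is regressive.

nasalization, regressive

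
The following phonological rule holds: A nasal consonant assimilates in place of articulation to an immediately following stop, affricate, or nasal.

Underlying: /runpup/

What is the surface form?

[rumpup]

/n/ before /p/ (labial) → [m]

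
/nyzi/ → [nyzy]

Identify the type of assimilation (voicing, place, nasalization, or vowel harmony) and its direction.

/i/→[y].
Vowels agree with the first vowel, so the harmony is progressive.

vowel harmony, progressive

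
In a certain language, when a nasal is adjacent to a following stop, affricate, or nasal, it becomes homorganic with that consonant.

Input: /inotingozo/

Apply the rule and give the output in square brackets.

/n/ before /g/ (velar) → [ŋ]

[inotiŋgozo]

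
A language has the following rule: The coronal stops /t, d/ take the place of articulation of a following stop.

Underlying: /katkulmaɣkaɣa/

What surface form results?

/t/ before /k/ (velar) → [k]

[kakkulmaɣkaɣa]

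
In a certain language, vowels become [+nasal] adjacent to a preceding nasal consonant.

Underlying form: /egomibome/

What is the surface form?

/i/ after nasal /m/ → [ĩ]
/e/ after nasal /m/ → [ẽ]

[egomĩbomẽ]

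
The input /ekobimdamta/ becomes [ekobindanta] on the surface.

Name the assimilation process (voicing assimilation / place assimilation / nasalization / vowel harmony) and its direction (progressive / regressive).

/m/→[n] /m/→[n].
Each target copies a feature from the following segment, so the direction is regressive.

place assimilation, regressive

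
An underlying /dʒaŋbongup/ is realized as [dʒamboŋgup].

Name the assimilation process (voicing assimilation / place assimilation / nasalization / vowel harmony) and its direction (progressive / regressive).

place assimilation, regressive

/ŋ/→[m] /n/→[ŋ].
Each target copies a feature from the following segment, so the direction is regressive.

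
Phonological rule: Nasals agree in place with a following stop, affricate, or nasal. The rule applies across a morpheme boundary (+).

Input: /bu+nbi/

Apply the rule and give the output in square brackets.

/n/ before /b/ (labial) → [m]

[bu+mbi]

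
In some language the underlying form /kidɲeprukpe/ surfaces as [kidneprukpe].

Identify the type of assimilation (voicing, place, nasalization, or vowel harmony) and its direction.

place assimilation, progressive

/ɲ/→[n].
Each target copies a feature from the preceding segment, so the direction is progressive.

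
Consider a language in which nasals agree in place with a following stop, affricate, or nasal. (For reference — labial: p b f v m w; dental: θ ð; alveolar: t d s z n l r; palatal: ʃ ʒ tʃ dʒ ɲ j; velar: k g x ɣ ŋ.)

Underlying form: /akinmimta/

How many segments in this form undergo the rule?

2

/n/ before /m/ (labial) → [m]
/m/ before /t/ (alveolar) → [n]
2 segments change.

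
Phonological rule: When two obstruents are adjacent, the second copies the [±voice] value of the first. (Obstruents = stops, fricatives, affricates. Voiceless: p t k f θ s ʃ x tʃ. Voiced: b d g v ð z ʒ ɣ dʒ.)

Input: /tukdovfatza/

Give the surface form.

[tuktovvatsa]

/d/ after /k/ (voiceless) → [t]
/f/ after /v/ (voiced) → [v]
/z/ after /t/ (voiceless) → [s]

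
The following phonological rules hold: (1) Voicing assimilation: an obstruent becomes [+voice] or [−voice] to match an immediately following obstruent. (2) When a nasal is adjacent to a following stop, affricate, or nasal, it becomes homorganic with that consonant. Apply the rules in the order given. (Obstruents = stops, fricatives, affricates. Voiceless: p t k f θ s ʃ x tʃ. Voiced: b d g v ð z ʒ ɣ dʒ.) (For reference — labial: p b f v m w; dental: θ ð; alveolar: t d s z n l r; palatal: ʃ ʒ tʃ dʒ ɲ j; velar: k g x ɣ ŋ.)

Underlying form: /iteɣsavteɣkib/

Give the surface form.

[itexsaftexkib]

Rule 1: /ɣ/ before /s/ (voiceless) → [x]
Rule 1: /v/ before /t/ (voiceless) → [f]
Rule 1: /ɣ/ before /k/ (voiceless) → [x]
After rule 1: itexsaftexkib
Rule 2: no segment meets the rule's conditions; no change.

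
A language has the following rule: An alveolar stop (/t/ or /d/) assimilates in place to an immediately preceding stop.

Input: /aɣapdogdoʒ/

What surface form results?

[aɣapboggoʒ]

/d/ after /p/ (labial) → [b]
/d/ after /g/ (velar) → [g]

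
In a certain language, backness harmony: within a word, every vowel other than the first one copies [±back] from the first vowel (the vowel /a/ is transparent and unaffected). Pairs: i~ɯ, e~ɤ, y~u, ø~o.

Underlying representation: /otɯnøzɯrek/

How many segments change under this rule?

/ø/ harmonizes with /o/ ([+back]) → [o]
/e/ harmonizes with /o/ ([+back]) → [ɤ]
2 segments change.

2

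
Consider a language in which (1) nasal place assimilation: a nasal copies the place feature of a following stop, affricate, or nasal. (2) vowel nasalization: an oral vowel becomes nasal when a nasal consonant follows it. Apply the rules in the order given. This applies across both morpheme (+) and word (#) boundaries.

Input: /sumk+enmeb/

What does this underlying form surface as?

Rule 1: /m/ before /k/ (velar) → [ŋ]
Rule 1: /n/ before /m/ (labial) → [m]
After rule 1: suŋk+emmeb
Rule 2: /u/ before nasal /ŋ/ → [ũ]
Rule 2: /e/ before nasal /m/ → [ẽ]

[sũŋk+ẽmmeb]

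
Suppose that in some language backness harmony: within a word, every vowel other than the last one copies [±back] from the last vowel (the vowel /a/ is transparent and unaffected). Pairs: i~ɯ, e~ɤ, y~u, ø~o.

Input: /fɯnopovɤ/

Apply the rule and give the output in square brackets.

no segment meets the rule's conditions; no change.

[fɯnopovɤ]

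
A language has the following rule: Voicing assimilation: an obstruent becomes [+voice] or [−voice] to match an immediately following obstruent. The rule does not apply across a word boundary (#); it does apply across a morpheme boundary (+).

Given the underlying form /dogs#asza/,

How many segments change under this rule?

2

/g/ before /s/ (voiceless) → [k]
/s/ before /z/ (voiced) → [z]
2 segments change.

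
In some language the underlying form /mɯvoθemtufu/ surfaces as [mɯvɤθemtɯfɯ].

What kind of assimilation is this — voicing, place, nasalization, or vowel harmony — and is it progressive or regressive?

/o/→[ɤ] /u/→[ɯ] /u/→[ɯ].
Vowels agree with the first vowel, so the harmony is progressive.

vowel harmony, progressive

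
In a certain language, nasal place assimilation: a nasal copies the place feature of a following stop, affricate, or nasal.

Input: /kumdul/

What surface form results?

/m/ before /d/ (alveolar) → [n]

[kundul]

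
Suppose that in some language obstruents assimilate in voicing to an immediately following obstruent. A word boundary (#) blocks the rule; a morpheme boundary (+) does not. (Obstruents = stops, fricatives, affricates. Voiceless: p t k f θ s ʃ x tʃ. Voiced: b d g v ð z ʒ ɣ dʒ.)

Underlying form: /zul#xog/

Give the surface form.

[zul#xog]

no segment meets the rule's conditions; no change.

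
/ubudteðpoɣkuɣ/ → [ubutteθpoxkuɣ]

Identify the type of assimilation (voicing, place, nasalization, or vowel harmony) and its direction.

voicing assimilation, regressive

/d/→[t] /ð/→[θ] /ɣ/→[x].
Each target copies a feature from the following segment, so the direction is regressive.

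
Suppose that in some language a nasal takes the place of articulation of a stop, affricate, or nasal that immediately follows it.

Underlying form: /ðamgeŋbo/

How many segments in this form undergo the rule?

/m/ before /g/ (velar) → [ŋ]
/ŋ/ before /b/ (labial) → [m]
2 segments change.

2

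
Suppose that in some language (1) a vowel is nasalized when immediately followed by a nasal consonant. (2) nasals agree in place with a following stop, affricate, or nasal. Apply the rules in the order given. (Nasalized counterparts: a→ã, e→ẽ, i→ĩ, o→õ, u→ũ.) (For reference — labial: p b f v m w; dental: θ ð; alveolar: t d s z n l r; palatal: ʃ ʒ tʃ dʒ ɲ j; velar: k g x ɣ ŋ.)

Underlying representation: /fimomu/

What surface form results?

Rule 1: /i/ before nasal /m/ → [ĩ]
Rule 1: /o/ before nasal /m/ → [õ]
After rule 1: fĩmõmu
Rule 2: no segment meets the rule's conditions; no change.

[fĩmõmu]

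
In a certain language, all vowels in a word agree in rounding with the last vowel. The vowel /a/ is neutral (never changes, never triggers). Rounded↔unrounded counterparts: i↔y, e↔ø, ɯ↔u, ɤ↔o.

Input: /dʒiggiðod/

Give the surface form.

/i/ harmonizes with /o/ ([+round]) → [y]
/i/ harmonizes with /o/ ([+round]) → [y]

[dʒyggyðod]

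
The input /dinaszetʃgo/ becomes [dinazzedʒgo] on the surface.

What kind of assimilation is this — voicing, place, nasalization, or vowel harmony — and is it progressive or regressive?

voicing assimilation, regressive

/s/→[z] /tʃ/→[dʒ].
Each target copies a feature from the following segment, so the direction is regressive.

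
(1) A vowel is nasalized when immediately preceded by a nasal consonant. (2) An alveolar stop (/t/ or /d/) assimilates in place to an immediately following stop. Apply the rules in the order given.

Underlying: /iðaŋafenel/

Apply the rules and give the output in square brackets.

Rule 1: /a/ after nasal /ŋ/ → [ã]
Rule 1: /e/ after nasal /n/ → [ẽ]
After rule 1: iðaŋãfenẽl
Rule 2: no segment meets the rule's conditions; no change.

[iðaŋãfenẽl]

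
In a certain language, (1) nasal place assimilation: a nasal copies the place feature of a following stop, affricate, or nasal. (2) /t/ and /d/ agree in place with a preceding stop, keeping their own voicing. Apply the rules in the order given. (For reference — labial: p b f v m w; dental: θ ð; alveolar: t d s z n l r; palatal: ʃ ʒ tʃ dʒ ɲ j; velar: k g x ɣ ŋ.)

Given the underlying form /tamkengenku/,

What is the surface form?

[taŋkeŋgeŋku]

Rule 1: /m/ before /k/ (velar) → [ŋ]
Rule 1: /n/ before /g/ (velar) → [ŋ]
Rule 1: /n/ before /k/ (velar) → [ŋ]
After rule 1: taŋkeŋgeŋku
Rule 2: no segment meets the rule's conditions; no change.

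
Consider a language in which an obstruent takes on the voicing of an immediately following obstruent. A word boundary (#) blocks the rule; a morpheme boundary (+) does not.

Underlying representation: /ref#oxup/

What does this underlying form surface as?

[ref#oxup]

no segment meets the rule's conditions; no change.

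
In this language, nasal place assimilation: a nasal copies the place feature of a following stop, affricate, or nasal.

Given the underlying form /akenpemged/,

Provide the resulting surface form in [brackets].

/n/ before /p/ (labial) → [m]
/m/ before /g/ (velar) → [ŋ]

[akempeŋged]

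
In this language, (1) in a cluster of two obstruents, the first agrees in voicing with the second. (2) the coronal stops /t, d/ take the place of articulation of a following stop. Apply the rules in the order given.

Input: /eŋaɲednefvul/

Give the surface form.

Rule 1: /f/ before /v/ (voiced) → [v]
After rule 1: eŋaɲednevvul
Rule 2: no segment meets the rule's conditions; no change.

[eŋaɲednevvul]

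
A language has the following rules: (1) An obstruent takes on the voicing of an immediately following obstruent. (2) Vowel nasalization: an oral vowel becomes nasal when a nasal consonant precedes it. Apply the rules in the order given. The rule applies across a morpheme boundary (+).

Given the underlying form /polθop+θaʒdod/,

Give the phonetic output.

[polθop+θaʒdod]

Rule 1: no segment meets the rule's conditions; no change.
After rule 1: polθop+θaʒdod
Rule 2: no segment meets the rule's conditions; no change.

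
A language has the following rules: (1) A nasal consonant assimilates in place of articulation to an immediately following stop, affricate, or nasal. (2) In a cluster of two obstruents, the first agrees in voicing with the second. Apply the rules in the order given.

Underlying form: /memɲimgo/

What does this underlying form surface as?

[meɲɲiŋgo]

Rule 1: /m/ before /ɲ/ (palatal) → [ɲ]
Rule 1: /m/ before /g/ (velar) → [ŋ]
After rule 1: meɲɲiŋgo
Rule 2: no segment meets the rule's conditions; no change.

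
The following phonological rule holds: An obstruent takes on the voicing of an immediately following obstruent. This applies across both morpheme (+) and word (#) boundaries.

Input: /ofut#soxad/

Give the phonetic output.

[ofut#soxad]

no segment meets the rule's conditions; no change.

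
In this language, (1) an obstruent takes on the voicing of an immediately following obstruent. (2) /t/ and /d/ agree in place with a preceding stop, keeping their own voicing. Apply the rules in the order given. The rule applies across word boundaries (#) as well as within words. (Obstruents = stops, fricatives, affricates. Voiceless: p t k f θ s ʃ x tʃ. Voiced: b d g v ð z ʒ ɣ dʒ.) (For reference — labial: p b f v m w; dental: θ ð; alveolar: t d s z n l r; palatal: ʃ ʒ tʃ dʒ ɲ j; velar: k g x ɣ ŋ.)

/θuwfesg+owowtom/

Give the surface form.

[θuwfezg+owowtom]

Rule 1: /s/ before /g/ (voiced) → [z]
After rule 1: θuwfezg+owowtom
Rule 2: no segment meets the rule's conditions; no change.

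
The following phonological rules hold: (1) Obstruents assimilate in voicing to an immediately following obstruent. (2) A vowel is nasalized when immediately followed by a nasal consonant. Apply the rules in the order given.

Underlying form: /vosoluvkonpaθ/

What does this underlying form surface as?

[vosolufkõnpaθ]

Rule 1: /v/ before /k/ (voiceless) → [f]
After rule 1: vosolufkonpaθ
Rule 2: /o/ before nasal /n/ → [õ]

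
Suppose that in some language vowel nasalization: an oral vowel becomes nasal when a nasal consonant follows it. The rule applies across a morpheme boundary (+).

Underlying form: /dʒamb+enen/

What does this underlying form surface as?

[dʒãmb+ẽnẽn]

/a/ before nasal /m/ → [ã]
/e/ before nasal /n/ → [ẽ]
/e/ before nasal /n/ → [ẽ]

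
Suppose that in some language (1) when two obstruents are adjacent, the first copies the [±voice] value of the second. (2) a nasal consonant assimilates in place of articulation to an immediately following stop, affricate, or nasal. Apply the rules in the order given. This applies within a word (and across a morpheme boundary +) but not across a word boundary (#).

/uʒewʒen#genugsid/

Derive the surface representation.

[uʒewʒen#genuksid]

Rule 1: /g/ before /s/ (voiceless) → [k]
After rule 1: uʒewʒen#genuksid
Rule 2: no segment meets the rule's conditions; no change.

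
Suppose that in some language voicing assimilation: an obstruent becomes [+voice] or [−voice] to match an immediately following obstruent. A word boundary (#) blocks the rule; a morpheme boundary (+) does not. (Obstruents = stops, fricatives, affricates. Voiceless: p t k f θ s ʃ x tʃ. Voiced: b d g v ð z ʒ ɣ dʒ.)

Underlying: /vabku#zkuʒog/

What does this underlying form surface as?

/b/ before /k/ (voiceless) → [p]
/z/ before /k/ (voiceless) → [s]

[vapku#skuʒog]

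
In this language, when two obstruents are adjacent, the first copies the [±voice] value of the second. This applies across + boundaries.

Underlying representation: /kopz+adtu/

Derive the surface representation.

/p/ before /z/ (voiced) → [b]
/d/ before /t/ (voiceless) → [t]

[kobz+attu]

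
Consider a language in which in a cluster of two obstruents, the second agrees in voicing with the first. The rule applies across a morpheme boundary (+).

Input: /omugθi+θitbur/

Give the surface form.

/θ/ after /g/ (voiced) → [ð]
/b/ after /t/ (voiceless) → [p]

[omugði+θitpur]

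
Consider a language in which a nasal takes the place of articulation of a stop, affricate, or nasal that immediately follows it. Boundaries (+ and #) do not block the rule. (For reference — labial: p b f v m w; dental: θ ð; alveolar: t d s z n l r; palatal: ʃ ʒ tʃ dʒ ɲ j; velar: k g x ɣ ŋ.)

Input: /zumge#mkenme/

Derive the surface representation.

[zuŋge#ŋkemme]

/m/ before /g/ (velar) → [ŋ]
/m/ before /k/ (velar) → [ŋ]
/n/ before /m/ (labial) → [m]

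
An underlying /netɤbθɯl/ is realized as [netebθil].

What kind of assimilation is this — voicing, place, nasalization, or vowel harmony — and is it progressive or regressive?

vowel harmony, progressive

/ɤ/→[e] /ɯ/→[i].
Vowels agree with the first vowel, so the harmony is progressive.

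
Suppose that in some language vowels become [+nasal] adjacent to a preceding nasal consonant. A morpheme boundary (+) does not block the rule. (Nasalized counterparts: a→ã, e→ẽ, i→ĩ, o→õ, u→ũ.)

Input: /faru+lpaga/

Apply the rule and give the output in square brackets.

[faru+lpaga]

no segment meets the rule's conditions; no change.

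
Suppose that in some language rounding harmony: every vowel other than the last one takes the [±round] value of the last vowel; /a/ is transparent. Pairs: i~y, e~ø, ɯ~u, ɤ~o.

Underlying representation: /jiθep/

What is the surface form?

no segment meets the rule's conditions; no change.

[jiθep]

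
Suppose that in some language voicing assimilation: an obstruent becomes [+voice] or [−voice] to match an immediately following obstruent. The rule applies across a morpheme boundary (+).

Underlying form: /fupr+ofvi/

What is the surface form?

/f/ before /v/ (voiced) → [v]

[fupr+ovvi]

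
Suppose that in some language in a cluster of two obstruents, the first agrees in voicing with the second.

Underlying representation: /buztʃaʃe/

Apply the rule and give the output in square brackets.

/z/ before /tʃ/ (voiceless) → [s]

[bustʃaʃe]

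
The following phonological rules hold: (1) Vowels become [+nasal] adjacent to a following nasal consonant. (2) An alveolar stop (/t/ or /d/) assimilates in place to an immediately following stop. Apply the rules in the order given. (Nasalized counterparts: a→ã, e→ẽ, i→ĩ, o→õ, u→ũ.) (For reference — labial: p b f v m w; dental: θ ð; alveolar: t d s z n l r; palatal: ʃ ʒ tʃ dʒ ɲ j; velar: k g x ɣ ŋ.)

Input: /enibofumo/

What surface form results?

[ẽnibofũmo]

Rule 1: /e/ before nasal /n/ → [ẽ]
Rule 1: /u/ before nasal /m/ → [ũ]
After rule 1: ẽnibofũmo
Rule 2: no segment meets the rule's conditions; no change.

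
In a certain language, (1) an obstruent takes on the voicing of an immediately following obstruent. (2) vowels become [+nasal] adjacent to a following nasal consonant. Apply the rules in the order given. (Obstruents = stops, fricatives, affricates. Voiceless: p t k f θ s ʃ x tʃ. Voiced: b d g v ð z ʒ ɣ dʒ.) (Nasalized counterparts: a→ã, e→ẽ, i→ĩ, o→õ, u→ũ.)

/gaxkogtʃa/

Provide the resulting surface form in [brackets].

[gaxkoktʃa]

Rule 1: /g/ before /tʃ/ (voiceless) → [k]
After rule 1: gaxkoktʃa
Rule 2: no segment meets the rule's conditions; no change.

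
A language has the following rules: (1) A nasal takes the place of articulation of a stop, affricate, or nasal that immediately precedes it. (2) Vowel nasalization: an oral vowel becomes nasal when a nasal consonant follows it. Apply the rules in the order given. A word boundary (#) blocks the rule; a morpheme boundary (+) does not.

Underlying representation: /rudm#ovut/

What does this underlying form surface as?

[rudn#ovut]

Rule 1: /m/ after /d/ (alveolar) → [n]
After rule 1: rudn#ovut
Rule 2: no segment meets the rule's conditions; no change.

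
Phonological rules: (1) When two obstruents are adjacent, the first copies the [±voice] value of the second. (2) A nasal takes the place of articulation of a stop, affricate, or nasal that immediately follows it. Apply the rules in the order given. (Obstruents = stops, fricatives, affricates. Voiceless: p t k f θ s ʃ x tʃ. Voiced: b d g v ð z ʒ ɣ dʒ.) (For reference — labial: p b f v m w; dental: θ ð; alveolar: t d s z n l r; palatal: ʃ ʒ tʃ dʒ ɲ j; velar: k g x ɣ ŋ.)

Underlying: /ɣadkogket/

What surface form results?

[ɣatkokket]

Rule 1: /d/ before /k/ (voiceless) → [t]
Rule 1: /g/ before /k/ (voiceless) → [k]
After rule 1: ɣatkokket
Rule 2: no segment meets the rule's conditions; no change.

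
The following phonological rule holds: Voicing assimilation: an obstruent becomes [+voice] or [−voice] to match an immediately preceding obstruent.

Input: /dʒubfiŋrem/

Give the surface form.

/f/ after /b/ (voiced) → [v]

[dʒubviŋrem]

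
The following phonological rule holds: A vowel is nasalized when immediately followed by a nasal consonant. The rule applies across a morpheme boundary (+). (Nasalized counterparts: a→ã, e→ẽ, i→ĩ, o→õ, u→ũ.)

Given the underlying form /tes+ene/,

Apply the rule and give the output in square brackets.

[tes+ẽne]

/e/ before nasal /n/ → [ẽ]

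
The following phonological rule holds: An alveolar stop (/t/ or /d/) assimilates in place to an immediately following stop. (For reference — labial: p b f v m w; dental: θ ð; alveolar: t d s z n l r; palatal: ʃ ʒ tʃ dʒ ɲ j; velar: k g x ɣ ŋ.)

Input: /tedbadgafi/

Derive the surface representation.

/d/ before /b/ (labial) → [b]
/d/ before /g/ (velar) → [g]

[tebbaggafi]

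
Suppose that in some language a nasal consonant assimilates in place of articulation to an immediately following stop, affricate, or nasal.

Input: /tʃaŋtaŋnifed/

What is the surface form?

[tʃantannifed]

/ŋ/ before /t/ (alveolar) → [n]
/ŋ/ before /n/ (alveolar) → [n]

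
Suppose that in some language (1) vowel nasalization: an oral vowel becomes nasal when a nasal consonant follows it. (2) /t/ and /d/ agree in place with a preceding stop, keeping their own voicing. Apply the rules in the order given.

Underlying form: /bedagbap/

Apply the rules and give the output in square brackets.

Rule 1: no segment meets the rule's conditions; no change.
After rule 1: bedagbap
Rule 2: no segment meets the rule's conditions; no change.

[bedagbap]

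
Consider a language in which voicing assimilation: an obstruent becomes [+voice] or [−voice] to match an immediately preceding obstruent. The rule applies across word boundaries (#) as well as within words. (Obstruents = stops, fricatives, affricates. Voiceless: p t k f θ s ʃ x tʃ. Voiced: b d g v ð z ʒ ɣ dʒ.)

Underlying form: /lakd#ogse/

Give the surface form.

/d/ after /k/ (voiceless) → [t]
/s/ after /g/ (voiced) → [z]

[lakt#ogze]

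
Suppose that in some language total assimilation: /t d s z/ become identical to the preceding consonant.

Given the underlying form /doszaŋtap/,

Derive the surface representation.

/z/ after /s/ → [s] (total assimilation)
/t/ after /ŋ/ → [ŋ] (total assimilation)

[dossaŋŋap]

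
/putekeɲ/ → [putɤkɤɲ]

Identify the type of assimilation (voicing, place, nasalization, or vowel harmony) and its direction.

vowel harmony, progressive

/e/→[ɤ] /e/→[ɤ].
Vowels agree with the first vowel, so the harmony is progressive.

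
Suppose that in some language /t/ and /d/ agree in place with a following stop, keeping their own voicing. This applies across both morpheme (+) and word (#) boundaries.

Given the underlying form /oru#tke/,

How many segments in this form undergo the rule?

1

/t/ before /k/ (velar) → [k]
1 segment changes.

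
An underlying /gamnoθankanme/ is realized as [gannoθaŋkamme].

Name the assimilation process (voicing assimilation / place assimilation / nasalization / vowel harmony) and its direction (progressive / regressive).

place assimilation, regressive

/m/→[n] /n/→[ŋ] /n/→[m].
Each target copies a feature from the following segment, so the direction is regressive.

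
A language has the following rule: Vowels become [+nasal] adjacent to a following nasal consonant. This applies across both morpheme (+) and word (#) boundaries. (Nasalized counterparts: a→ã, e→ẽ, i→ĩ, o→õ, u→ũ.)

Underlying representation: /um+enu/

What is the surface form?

/u/ before nasal /m/ → [ũ]
/e/ before nasal /n/ → [ẽ]

[ũm+ẽnu]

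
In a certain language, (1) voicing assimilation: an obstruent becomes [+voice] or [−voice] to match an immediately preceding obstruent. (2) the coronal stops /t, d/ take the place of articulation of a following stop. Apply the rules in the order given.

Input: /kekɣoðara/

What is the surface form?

[kekxoðara]

Rule 1: /ɣ/ after /k/ (voiceless) → [x]
After rule 1: kekxoðara
Rule 2: no segment meets the rule's conditions; no change.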